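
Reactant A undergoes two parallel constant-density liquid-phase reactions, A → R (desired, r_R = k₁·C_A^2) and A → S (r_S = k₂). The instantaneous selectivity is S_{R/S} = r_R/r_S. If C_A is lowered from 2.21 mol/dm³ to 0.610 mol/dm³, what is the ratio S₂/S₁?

S_{R/S} = (k₁/k₂)·C_A^2, so S₂/S₁ = (C_{A,2}/C_{A,1})^2.
= (0.610/2.21)^2 = (0.2760)^2 = 0.0762.
Selectivity toward R falls as C_A falls — high-concentration operation is favoured.

0.0762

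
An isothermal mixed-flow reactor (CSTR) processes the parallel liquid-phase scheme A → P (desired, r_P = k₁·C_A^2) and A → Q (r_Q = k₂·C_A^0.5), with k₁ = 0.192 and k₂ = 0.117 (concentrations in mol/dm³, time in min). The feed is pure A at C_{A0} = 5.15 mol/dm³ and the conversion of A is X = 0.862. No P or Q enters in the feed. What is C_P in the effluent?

2.20 mol/dm³

Exit C_A = C_{A0}(1−X) = 5.15×0.138 = 0.7107 mol/dm³.
A CSTR operates uniformly at the exit composition, giving r_P = 0.09698 and r_Q = 0.09863 (each k·C_A^n at C_A = 0.7107).
Fraction of consumed A going to P: r_P/(r_P+r_Q) = 0.4958.
C_P = 0.4958·C_{A0}·X = 0.4958×5.15×0.862 = 2.20 mol/dm³.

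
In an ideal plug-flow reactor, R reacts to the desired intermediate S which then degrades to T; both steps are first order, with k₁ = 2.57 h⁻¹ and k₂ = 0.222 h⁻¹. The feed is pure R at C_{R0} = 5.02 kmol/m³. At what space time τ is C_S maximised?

For first-order series the maximum of C_S occurs at τ_opt = ln(k₂/k₁)/(k₂−k₁).
= ln(0.222/2.57)/(0.222−2.57) = ln(0.08638)/-2.348 = -2.449/-2.348 = 1.04 h.

1.04 h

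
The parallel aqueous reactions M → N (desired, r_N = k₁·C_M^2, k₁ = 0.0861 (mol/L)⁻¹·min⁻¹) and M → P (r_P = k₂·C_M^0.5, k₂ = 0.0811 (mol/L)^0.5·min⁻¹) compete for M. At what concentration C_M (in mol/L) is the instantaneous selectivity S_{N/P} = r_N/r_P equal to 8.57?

4.02 mol/L

S_{N/P} = (k₁/k₂)·C_M^1.5 ⇒ C_M = (S·k₂/k₁)^(1/1.5).
= (8.57×0.0811/0.0861)^(0.6667) = (8.072)^(0.6667) = 4.02 mol/L.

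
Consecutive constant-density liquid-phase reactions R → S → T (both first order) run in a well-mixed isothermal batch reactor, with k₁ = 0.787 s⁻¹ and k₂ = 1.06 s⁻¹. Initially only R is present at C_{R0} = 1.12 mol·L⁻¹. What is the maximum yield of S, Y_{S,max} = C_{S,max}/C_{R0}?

At the optimum, C_{S,max}/C_{R0} = (k₁/k₂)^[k₂/(k₂−k₁)].
= (0.787/1.06)^(1.06/(1.06−0.787)) = (0.7425)^(3.883) = 0.3147.

0.315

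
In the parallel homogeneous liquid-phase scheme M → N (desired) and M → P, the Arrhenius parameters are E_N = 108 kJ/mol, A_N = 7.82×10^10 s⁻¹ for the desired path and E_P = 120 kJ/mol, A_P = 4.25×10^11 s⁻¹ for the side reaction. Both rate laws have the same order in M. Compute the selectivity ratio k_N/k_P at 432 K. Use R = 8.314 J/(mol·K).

5.20

Since both paths have the same order in M, the concentration cancels and S_{N/P} = k_N/k_P = (A_N/A_P)·exp[(E_P−E_N)/(RT)].
(E_P−E_N)/(RT) = (120−108)×10³/(8.314×432) = 12000/3592 = 3.341.
k_N/k_P = (7.82×10^10/4.25×10^11)·exp(3.341) = 0.1840 × 28.25 = 5.20.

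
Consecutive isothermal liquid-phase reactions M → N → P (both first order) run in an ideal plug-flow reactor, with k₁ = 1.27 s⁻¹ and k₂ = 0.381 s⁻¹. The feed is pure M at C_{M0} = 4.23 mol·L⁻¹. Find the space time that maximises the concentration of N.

The intermediate peaks when r₁ = r₂, i.e. k₁e^(−k₁τ) = k₂e^(−k₂τ), giving τ_opt = ln(k₂/k₁)/(k₂−k₁).
= ln(0.381/1.27)/(0.381−1.27) = ln(0.3000)/-0.8890 = -1.204/-0.8890 = 1.35 s.

1.35 s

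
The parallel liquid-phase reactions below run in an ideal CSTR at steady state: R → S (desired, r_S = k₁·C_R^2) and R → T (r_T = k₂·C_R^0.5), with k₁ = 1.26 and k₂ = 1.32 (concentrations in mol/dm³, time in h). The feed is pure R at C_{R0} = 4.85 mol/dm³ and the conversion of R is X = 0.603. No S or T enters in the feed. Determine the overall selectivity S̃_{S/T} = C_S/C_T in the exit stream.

Exit C_R = C_{R0}(1−X) = 4.85×0.397 = 1.925 mol/dm³.
Rates in a CSTR are evaluated at the outlet concentration: r_S = 1.26×1.925^2 = 4.671, r_T = 1.32×1.925^0.5 = 1.832.
Overall selectivity = C_S/C_T = r_Sτ/(r_Tτ) = r_S/r_T = 2.55.

2.55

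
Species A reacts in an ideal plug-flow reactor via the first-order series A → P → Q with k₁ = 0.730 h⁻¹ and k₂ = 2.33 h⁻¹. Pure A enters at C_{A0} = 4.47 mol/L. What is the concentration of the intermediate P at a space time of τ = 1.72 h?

0.544 mol/L

Solving the coupled first-order balances gives C_P(τ) = [k₁/(k₂−k₁)]·C_{A0}·(e^(−k₁τ) − e^(−k₂τ)).
e^(−k₁τ) = e^(−0.730×1.72) = e^(−1.256) = 0.2849; e^(−k₂τ) = e^(−4.008) = 0.01818.
C_P = 0.730×4.47/(2.33−0.730) × (0.2849−0.01818) = 2.039×0.2667 = 0.5440 mol/L.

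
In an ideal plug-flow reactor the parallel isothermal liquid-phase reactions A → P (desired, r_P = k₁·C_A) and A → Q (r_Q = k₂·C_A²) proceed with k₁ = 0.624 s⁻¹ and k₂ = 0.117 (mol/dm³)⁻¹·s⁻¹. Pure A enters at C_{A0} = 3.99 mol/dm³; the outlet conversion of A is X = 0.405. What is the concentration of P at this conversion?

1.02 mol/dm³

C_A = C_{A0}(1−X) = 2.374 mol/dm³.
Along a PFR/batch, dC_P/dC_A = −r_P/(r_P+r_Q) = −k₁/(k₁+k₂·C_A).
Integrating from C_{A0} to C_A: C_P = (0.624/0.117)·ln[(0.624+0.117·3.99)/(0.624+0.117·2.37)] = 5.333·ln(1.091/0.9018) = 1.015 mol/dm³.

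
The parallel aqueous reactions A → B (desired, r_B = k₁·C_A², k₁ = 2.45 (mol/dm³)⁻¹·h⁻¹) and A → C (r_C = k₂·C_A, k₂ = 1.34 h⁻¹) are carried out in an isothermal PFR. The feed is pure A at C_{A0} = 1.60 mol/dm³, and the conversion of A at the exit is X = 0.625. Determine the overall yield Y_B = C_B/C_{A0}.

0.411

C_A = C_{A0}(1−X) = 0.6000 mol/dm³.
Along a PFR/batch, dC_C/dC_A = −r_C/(r_B+r_C) = −k₂/(k₂+k₁·C_A).
Integrating from C_{A0} to C_A: C_C = (1.34/2.45)·ln[(1.34+2.45·1.60)/(1.34+2.45·0.600)] = 0.5469·ln(5.260/2.810) = 0.3429 mol/dm³.
Then C_B = (C_{A0}−C_A) − C_C = 1.000 − 0.3429 = 0.6571 mol/dm³.
Y_B = C_B/C_{A0} = 0.6571/1.60 = 0.411.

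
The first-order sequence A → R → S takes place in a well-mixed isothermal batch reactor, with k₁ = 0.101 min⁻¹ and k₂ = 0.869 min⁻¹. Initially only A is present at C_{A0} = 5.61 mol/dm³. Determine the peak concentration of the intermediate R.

0.491 mol/dm³

At the optimum, C_{R,max}/C_{A0} = (k₁/k₂)^[k₂/(k₂−k₁)].
= (0.101/0.869)^(0.869/(0.869−0.101)) = (0.1162)^(1.132) = 0.08757.
C_{R,max} = 0.08757×5.61 = 0.491 mol/dm³.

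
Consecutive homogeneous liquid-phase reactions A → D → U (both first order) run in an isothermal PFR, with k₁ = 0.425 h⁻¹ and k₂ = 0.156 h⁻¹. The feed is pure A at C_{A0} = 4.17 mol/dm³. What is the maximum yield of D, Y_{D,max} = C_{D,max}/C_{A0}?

For a first-order series the maximum intermediate yield is C_{D,max}/C_{A0} = (k₁/k₂)^[k₂/(k₂−k₁)].
= (0.425/0.156)^(0.156/(0.156−0.425)) = (2.724)^(-0.5799) = 0.5592.

0.559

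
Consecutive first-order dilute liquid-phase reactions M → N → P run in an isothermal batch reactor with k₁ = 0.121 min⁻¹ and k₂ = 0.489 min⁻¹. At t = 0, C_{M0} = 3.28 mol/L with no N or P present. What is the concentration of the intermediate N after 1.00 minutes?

Solving the coupled first-order balances gives C_N(t) = [k₁/(k₂−k₁)]·C_{M0}·(e^(−k₁t) − e^(−k₂t)).
e^(−k₁t) = e^(−0.121×1.00) = e^(−0.1210) = 0.8860; e^(−k₂t) = e^(−0.4890) = 0.6132.
C_N = 0.121×3.28/(0.489−0.121) × (0.8860−0.6132) = 1.078×0.2728 = 0.2942 mol/L.

0.294 mol/L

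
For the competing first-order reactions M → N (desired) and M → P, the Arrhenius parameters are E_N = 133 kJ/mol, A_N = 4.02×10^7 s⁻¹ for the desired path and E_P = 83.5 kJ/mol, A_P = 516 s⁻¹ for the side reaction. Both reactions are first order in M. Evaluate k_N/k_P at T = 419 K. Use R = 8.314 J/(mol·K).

k_N/k_P = (A_N/A_P)·exp[−(E_N−E_P)/(RT)] = (A_N/A_P)·exp[(E_P−E_N)/(RT)].
(E_P−E_N)/(RT) = (83.5−133)×10³/(8.314×419) = -49500/3484 = -14.21.
k_N/k_P = (4.02×10^7/516)·exp(-14.21) = 77907 × 6.743×10^-7 = 0.0525.
Since E_N > E_P, raising the temperature improves selectivity toward N.

0.0525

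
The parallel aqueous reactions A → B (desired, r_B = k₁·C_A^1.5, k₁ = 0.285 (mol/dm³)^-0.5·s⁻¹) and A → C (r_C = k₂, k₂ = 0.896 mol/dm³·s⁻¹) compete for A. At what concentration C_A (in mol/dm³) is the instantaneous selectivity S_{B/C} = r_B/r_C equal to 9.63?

9.71 mol/dm³

S_{B/C} = (k₁/k₂)·C_A^1.5 ⇒ C_A = (S·k₂/k₁)^(1/1.5).
= (9.63×0.896/0.285)^(0.6667) = (30.28)^(0.6667) = 9.71 mol/dm³.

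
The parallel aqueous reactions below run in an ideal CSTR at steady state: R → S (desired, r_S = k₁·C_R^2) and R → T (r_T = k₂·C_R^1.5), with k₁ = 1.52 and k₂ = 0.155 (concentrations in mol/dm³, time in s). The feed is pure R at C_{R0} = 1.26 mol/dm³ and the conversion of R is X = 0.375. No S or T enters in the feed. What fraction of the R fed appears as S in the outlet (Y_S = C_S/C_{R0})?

Exit C_R = C_{R0}(1−X) = 1.26×0.625 = 0.7875 mol/dm³.
A CSTR operates uniformly at the exit composition, giving r_S = 0.9426 and r_T = 0.1083 (each k·C_R^n at C_R = 0.7875).
Fraction of consumed R going to S: r_S/(r_S+r_T) = 0.8969.
C_S = 0.8969·C_{R0}·X = 0.8969×1.26×0.375 = 0.424 mol/dm³; Y_S = C_S/C_{R0} = 0.336.

0.336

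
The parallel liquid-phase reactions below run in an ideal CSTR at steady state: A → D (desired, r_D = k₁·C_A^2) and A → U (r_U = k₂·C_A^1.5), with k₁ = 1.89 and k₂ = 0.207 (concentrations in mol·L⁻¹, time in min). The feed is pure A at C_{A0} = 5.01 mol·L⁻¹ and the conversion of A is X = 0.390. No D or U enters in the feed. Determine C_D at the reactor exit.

Exit C_A = C_{A0}(1−X) = 5.01×0.610 = 3.056 mol·L⁻¹.
Rates in a CSTR are evaluated at the outlet concentration: r_D = 1.89×3.056^2 = 17.65, r_U = 0.207×3.056^1.5 = 1.106.
Fraction of consumed A going to D: r_D/(r_D+r_U) = 0.9410.
C_D = 0.9410·C_{A0}·X = 0.9410×5.01×0.390 = 1.84 mol·L⁻¹.

1.84 mol·L⁻¹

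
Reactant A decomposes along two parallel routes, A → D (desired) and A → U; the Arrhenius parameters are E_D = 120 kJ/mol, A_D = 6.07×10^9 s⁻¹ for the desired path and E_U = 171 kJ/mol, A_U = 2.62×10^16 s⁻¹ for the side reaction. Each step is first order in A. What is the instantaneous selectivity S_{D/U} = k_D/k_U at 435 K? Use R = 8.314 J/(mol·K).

0.308

k_D/k_U = (A_D/A_U)·exp[−(E_D−E_U)/(RT)] = (A_D/A_U)·exp[(E_U−E_D)/(RT)].
(E_U−E_D)/(RT) = (171−120)×10³/(8.314×435) = 51000/3617 = 14.10.
k_D/k_U = (6.07×10^9/2.62×10^16)·exp(14.10) = 2.317×10^-7 × 1.331×10^6 = 0.308.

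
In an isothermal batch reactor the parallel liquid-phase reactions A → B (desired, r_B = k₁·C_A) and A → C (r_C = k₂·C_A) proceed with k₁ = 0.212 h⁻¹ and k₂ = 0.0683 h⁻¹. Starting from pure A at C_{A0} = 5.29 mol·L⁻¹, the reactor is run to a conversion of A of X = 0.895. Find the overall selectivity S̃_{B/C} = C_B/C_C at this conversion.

3.10

C_A = C_{A0}(1−X) = 0.5554 mol·L⁻¹.
Both paths are first order in A, so the instantaneous fraction to B is constant: dC_B/d(−C_A) = k₁/(k₁+k₂) = 0.7563.
C_B = 0.7563·(C_{A0}−C_A) = 0.7563×4.735 = 3.58 mol·L⁻¹.
C_C = (C_{A0}−C_A)−C_B = 1.154 mol·L⁻¹; S̃_{B/C} = 3.581/1.154 = 3.10.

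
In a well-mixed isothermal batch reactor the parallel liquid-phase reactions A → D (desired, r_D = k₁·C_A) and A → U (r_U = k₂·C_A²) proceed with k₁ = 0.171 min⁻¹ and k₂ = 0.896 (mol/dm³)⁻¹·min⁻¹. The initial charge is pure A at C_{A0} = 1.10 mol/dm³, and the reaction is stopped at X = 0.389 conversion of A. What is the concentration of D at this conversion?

C_A = C_{A0}(1−X) = 0.6721 mol/dm³.
Along a PFR/batch, dC_D/dC_A = −r_D/(r_D+r_U) = −k₁/(k₁+k₂·C_A).
Integrating from C_{A0} to C_A: C_D = (0.171/0.896)·ln[(0.171+0.896·1.10)/(0.171+0.896·0.672)] = 0.1908·ln(1.157/0.7732) = 0.07685 mol/dm³.

0.0769 mol/dm³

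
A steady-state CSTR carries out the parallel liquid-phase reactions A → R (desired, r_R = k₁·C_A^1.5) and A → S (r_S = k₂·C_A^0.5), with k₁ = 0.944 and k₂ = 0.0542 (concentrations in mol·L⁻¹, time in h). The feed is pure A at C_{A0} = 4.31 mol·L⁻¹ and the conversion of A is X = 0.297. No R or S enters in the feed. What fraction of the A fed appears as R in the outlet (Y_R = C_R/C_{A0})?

Exit C_A = C_{A0}(1−X) = 4.31×0.703 = 3.030 mol·L⁻¹.
In a CSTR the entire volume is at exit conditions, so r_R = 0.944×3.030^1.5 = 4.979 and r_S = 0.0542×3.030^0.5 = 0.09434.
Fraction of consumed A going to R: r_R/(r_R+r_S) = 0.9814.
C_R = 0.9814·C_{A0}·X = 0.9814×4.31×0.297 = 1.26 mol·L⁻¹; Y_R = C_R/C_{A0} = 0.291.

0.291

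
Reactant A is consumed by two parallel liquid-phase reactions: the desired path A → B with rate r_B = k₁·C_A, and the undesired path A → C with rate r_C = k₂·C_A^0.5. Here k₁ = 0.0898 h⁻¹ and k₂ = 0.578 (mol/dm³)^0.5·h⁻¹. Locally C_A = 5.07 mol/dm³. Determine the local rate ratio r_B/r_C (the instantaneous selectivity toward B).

S_{B/C} = r_B/r_C = (k₁·C_A)/(k₂·C_A^0.5) = (k₁/k₂)·C_A^0.5.
= (0.0898×5.070) / (0.578×5.070^0.5) = 0.4553/1.301 = 0.350.

0.350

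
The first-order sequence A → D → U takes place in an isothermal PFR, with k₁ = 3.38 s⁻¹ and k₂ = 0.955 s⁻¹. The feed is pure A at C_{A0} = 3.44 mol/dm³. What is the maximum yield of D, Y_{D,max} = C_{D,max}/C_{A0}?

0.608

For a first-order series the maximum intermediate yield is C_{D,max}/C_{A0} = (k₁/k₂)^[k₂/(k₂−k₁)].
= (3.38/0.955)^(0.955/(0.955−3.38)) = (3.539)^(-0.3938) = 0.6079.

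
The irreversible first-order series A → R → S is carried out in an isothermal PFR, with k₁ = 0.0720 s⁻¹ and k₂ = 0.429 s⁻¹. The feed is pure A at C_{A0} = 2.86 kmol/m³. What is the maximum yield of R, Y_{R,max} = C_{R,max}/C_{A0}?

Evaluating C_R at τ_opt = ln(k₂/k₁)/(k₂−k₁) gives C_{R,max}/C_{A0} = (k₁/k₂)^[k₂/(k₂−k₁)].
= (0.0720/0.429)^(0.429/(0.429−0.0720)) = (0.1678)^(1.202) = 0.1171.

0.117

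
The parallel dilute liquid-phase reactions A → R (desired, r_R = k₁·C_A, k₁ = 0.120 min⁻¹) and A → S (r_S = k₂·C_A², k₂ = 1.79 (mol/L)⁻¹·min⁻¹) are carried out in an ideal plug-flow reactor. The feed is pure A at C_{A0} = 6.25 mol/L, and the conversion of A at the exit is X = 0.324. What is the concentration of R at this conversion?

C_A = C_{A0}(1−X) = 4.225 mol/L.
Along a PFR/batch, dC_R/dC_A = −r_R/(r_R+r_S) = −k₁/(k₁+k₂·C_A).
Integrating from C_{A0} to C_A: C_R = (0.120/1.79)·ln[(0.120+1.79·6.25)/(0.120+1.79·4.22)] = 0.06704·ln(11.31/7.683) = 0.02591 mol/L.

0.0259 mol/L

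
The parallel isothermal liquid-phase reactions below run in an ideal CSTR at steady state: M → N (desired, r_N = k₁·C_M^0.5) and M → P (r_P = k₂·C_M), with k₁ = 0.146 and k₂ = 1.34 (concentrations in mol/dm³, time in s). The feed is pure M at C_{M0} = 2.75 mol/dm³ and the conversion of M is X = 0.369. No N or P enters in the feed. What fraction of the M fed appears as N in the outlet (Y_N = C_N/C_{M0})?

0.0282

Exit C_M = C_{M0}(1−X) = 2.75×0.631 = 1.735 mol/dm³.
Rates in a CSTR are evaluated at the outlet concentration: r_N = 0.146×1.735^0.5 = 0.1923, r_P = 1.34×1.735 = 2.325.
Fraction of consumed M going to N: r_N/(r_N+r_P) = 0.07639.
C_N = 0.07639·C_{M0}·X = 0.07639×2.75×0.369 = 0.0775 mol/dm³; Y_N = C_N/C_{M0} = 0.0282.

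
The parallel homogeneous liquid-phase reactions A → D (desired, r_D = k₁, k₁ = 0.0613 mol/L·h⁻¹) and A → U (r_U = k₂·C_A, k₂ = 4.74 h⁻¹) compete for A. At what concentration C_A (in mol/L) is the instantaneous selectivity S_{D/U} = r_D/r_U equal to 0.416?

0.0311 mol/L

S_{D/U} = (k₁/k₂)·C_A⁻¹ ⇒ C_A = (S·k₂/k₁)^(-1).
= (0.416×4.74/0.0613)^(-1) = (32.17)^(-1) = 0.0311 mol/L.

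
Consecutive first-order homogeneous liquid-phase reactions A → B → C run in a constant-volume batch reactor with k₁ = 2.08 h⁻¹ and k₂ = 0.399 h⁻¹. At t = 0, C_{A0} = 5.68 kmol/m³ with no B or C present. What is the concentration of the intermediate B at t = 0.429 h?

Solving the coupled first-order balances gives C_B(t) = [k₁/(k₂−k₁)]·C_{A0}·(e^(−k₁t) − e^(−k₂t)).
e^(−k₁t) = e^(−2.08×0.429) = e^(−0.8923) = 0.4097; e^(−k₂t) = e^(−0.1712) = 0.8427.
C_B = 2.08×5.68/(0.399−2.08) × (0.4097−0.8427) = (-7.028)×(-0.4330) = 3.043 kmol/m³.

3.04 kmol/m³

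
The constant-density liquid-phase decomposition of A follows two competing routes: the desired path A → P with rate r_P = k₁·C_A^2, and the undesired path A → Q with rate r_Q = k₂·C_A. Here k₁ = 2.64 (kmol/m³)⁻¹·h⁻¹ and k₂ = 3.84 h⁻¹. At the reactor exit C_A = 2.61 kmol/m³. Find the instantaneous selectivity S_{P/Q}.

S_{P/Q} = r_P/r_Q = (k₁·C_A^2)/(k₂·C_A) = (k₁/k₂)·C_A.
= (2.64×2.610^2) / (3.84×2.610) = 17.98/10.02 = 1.79.
Since the desired path is higher order in A, keeping C_A high (PFR or concentrated feed) favours P.

1.79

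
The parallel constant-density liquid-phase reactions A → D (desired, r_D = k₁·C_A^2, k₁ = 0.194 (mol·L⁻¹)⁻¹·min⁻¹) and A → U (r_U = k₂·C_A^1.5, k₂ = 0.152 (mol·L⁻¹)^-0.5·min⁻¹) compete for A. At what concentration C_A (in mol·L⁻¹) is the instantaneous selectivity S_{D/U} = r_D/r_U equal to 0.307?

0.0579 mol·L⁻¹

S_{D/U} = (k₁/k₂)·C_A^0.5 ⇒ C_A = (S·k₂/k₁)^(2).
= (0.307×0.152/0.194)^(2) = (0.2405)^(2) = 0.0579 mol·L⁻¹.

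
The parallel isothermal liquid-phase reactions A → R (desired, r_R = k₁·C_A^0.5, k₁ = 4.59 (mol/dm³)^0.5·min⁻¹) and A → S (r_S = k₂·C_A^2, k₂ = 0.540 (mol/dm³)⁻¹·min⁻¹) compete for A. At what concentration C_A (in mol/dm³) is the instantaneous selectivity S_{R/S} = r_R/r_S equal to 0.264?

10.1 mol/dm³

S_{R/S} = (k₁/k₂)·C_A^-1.5 ⇒ C_A = (S·k₂/k₁)^(1/(-1.5)).
= (0.264×0.540/4.59)^(-0.6667) = (0.03106)^(-0.6667) = 10.1 mol/dm³.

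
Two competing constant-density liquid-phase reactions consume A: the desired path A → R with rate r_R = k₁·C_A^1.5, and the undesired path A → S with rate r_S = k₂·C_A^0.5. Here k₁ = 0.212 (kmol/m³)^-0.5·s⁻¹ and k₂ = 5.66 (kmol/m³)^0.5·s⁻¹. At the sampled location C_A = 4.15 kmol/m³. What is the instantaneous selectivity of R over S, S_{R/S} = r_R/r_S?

S_{R/S} = r_R/r_S = (k₁·C_A^1.5)/(k₂·C_A^0.5) = (k₁/k₂)·C_A.
= (0.212×4.150^1.5) / (5.66×4.150^0.5) = 1.792/11.53 = 0.155.
Since the desired path is higher order in A, keeping C_A high (PFR or concentrated feed) favours R.

0.155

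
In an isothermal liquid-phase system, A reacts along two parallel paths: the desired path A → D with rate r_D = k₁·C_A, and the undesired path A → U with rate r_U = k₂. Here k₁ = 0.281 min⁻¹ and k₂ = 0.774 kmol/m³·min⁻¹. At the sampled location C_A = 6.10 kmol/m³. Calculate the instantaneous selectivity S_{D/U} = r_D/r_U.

S_{D/U} = r_D/r_U = (k₁·C_A)/(k₂) = (k₁/k₂)·C_A.
= (0.281×6.100) / (0.774) = 1.714/0.7740 = 2.21.
Since the desired path is higher order in A, keeping C_A high (PFR or concentrated feed) favours D.

2.21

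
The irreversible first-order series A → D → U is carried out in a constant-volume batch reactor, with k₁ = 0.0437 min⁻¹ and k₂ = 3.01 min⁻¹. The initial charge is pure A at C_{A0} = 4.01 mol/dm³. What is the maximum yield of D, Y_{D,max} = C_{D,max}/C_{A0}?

0.0136

For a first-order series the maximum intermediate yield is C_{D,max}/C_{A0} = (k₁/k₂)^[k₂/(k₂−k₁)].
= (0.0437/3.01)^(3.01/(3.01−0.0437)) = (0.01452)^(1.015) = 0.01364.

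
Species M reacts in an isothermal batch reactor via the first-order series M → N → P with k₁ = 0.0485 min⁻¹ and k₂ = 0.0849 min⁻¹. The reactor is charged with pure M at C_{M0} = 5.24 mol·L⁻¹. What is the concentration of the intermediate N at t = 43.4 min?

For first-order series with pure M initially, C_N(t) = k₁C_{M0}/(k₂−k₁)·(e^(−k₁t) − e^(−k₂t)).
e^(−k₁t) = e^(−0.0485×43.4) = e^(−2.105) = 0.1219; e^(−k₂t) = e^(−3.685) = 0.02511.
C_N = 0.0485×5.24/(0.0849−0.0485) × (0.1219−0.02511) = 6.982×0.09675 = 0.6755 mol·L⁻¹.

0.676 mol·L⁻¹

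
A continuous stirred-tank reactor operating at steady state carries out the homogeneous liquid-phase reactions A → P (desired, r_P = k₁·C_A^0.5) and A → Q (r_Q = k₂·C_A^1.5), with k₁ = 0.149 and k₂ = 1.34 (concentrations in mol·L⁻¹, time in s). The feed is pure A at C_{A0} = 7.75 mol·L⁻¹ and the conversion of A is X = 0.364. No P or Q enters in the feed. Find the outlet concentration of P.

0.0622 mol·L⁻¹

Exit C_A = C_{A0}(1−X) = 7.75×0.636 = 4.929 mol·L⁻¹.
Rates in a CSTR are evaluated at the outlet concentration: r_P = 0.149×4.929^0.5 = 0.3308, r_Q = 1.34×4.929^1.5 = 14.66.
Fraction of consumed A going to P: r_P/(r_P+r_Q) = 0.02206.
C_P = 0.02206·C_{A0}·X = 0.02206×7.75×0.364 = 0.0622 mol·L⁻¹.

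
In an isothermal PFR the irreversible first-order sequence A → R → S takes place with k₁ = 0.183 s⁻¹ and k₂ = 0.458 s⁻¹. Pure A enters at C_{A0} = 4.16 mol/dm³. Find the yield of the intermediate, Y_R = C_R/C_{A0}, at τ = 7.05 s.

For first-order series with pure A initially, C_R(τ) = k₁C_{A0}/(k₂−k₁)·(e^(−k₁τ) − e^(−k₂τ)).
e^(−k₁τ) = e^(−0.183×7.05) = e^(−1.290) = 0.2752; e^(−k₂τ) = e^(−3.229) = 0.03960.
C_R = 0.183×4.16/(0.458−0.183) × (0.2752−0.03960) = 2.768×0.2356 = 0.6523 mol/dm³.
Y_R = C_R/C_{A0} = 0.6523/4.16 = 0.157.

0.157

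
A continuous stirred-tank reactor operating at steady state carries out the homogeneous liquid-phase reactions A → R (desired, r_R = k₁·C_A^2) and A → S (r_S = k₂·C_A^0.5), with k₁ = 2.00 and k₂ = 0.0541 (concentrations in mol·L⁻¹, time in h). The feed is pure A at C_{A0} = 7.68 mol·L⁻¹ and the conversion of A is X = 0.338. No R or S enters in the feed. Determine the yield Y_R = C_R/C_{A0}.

0.337

Exit C_A = C_{A0}(1−X) = 7.68×0.662 = 5.084 mol·L⁻¹.
A CSTR operates uniformly at the exit composition, giving r_R = 51.70 and r_S = 0.1220 (each k·C_A^n at C_A = 5.084).
Fraction of consumed A going to R: r_R/(r_R+r_S) = 0.9976.
C_R = 0.9976·C_{A0}·X = 0.9976×7.68×0.338 = 2.59 mol·L⁻¹; Y_R = C_R/C_{A0} = 0.337.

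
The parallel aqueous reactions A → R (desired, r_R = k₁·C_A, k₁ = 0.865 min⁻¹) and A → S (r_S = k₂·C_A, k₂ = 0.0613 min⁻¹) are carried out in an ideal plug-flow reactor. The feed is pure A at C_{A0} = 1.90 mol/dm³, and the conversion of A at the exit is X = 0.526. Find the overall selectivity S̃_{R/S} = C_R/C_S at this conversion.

C_A = C_{A0}(1−X) = 0.9006 mol/dm³.
Both paths are first order in A, so the instantaneous fraction to R is constant: dC_R/d(−C_A) = k₁/(k₁+k₂) = 0.9338.
C_R = 0.9338·(C_{A0}−C_A) = 0.9338×0.9994 = 0.933 mol/dm³.
C_S = (C_{A0}−C_A)−C_R = 0.06614 mol/dm³; S̃_{R/S} = 0.9333/0.06614 = 14.1.

14.1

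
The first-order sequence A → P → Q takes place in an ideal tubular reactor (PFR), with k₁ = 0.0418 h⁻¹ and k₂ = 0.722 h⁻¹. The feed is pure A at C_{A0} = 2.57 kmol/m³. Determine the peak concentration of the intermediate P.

For a first-order series the maximum intermediate yield is C_{P,max}/C_{A0} = (k₁/k₂)^[k₂/(k₂−k₁)].
= (0.0418/0.722)^(0.722/(0.722−0.0418)) = (0.05789)^(1.061) = 0.04860.
C_{P,max} = 0.04860×2.57 = 0.125 kmol/m³.

0.125 kmol/m³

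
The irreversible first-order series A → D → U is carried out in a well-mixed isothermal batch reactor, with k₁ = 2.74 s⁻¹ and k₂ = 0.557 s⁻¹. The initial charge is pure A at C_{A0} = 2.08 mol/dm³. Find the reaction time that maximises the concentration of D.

0.730 s

The intermediate peaks when r₁ = r₂, i.e. k₁e^(−k₁t) = k₂e^(−k₂t), giving t_opt = ln(k₂/k₁)/(k₂−k₁).
= ln(0.557/2.74)/(0.557−2.74) = ln(0.2033)/-2.183 = -1.593/-2.183 = 0.730 s.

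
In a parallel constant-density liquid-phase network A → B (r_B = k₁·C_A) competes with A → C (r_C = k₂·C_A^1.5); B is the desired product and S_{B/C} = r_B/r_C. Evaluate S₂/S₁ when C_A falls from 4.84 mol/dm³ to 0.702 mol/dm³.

2.63

S_{B/C} = (k₁/k₂)·C_A^-0.5, so S₂/S₁ = (C_{A,2}/C_{A,1})^-0.5.
= (0.702/4.84)^(-0.5) = (0.1450)^(-0.5) = 2.63.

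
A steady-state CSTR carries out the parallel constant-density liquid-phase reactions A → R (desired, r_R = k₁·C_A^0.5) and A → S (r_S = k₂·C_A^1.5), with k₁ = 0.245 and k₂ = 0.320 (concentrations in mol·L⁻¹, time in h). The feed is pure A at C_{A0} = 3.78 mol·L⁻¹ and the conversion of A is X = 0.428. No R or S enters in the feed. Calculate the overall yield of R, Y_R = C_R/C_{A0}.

Exit C_A = C_{A0}(1−X) = 3.78×0.572 = 2.162 mol·L⁻¹.
Rates in a CSTR are evaluated at the outlet concentration: r_R = 0.245×2.162^0.5 = 0.3603, r_S = 0.320×2.162^1.5 = 1.017.
Fraction of consumed A going to R: r_R/(r_R+r_S) = 0.2615.
C_R = 0.2615·C_{A0}·X = 0.2615×3.78×0.428 = 0.423 mol·L⁻¹; Y_R = C_R/C_{A0} = 0.112.

0.112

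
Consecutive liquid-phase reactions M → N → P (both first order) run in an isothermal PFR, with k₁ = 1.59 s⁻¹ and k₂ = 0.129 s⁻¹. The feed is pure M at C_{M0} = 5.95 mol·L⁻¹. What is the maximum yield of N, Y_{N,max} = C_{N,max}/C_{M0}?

0.801

At the optimum, C_{N,max}/C_{M0} = (k₁/k₂)^[k₂/(k₂−k₁)].
= (1.59/0.129)^(0.129/(0.129−1.59)) = (12.33)^(-0.08830) = 0.8011.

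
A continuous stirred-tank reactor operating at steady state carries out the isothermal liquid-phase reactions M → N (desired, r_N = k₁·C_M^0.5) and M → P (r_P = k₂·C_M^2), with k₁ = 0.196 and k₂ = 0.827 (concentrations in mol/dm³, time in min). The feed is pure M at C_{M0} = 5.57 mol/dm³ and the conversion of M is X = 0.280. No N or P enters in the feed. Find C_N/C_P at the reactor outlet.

0.0295

Exit C_M = C_{M0}(1−X) = 5.57×0.720 = 4.010 mol/dm³.
In a CSTR the entire volume is at exit conditions, so r_N = 0.196×4.010^0.5 = 0.3925 and r_P = 0.827×4.010^2 = 13.30.
Overall selectivity = C_N/C_P = r_Nτ/(r_Pτ) = r_N/r_P = 0.0295.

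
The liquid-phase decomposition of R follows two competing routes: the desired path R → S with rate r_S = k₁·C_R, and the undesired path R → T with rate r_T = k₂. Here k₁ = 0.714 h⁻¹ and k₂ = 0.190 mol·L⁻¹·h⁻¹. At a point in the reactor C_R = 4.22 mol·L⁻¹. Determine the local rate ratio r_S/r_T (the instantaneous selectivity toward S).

15.9

S_{S/T} = r_S/r_T = (k₁·C_R)/(k₂) = (k₁/k₂)·C_R.
= (0.714×4.220) / (0.190) = 3.013/0.1900 = 15.9.
Since the desired path is higher order in R, keeping C_R high (PFR or concentrated feed) favours S.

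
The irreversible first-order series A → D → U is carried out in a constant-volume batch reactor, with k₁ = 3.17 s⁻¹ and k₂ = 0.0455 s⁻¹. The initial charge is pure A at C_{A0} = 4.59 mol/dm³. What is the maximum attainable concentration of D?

4.31 mol/dm³

For a first-order series the maximum intermediate yield is C_{D,max}/C_{A0} = (k₁/k₂)^[k₂/(k₂−k₁)].
= (3.17/0.0455)^(0.0455/(0.0455−3.17)) = (69.67)^(-0.01456) = 0.9401.
C_{D,max} = 0.9401×4.59 = 4.31 mol/dm³.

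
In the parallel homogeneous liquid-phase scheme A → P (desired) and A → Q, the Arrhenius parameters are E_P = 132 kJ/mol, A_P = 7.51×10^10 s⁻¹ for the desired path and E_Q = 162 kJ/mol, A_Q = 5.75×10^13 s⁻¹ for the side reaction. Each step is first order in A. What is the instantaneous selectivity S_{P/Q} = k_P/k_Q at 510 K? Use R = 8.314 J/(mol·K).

k_P/k_Q = (A_P/A_Q)·exp[−(E_P−E_Q)/(RT)] = (A_P/A_Q)·exp[(E_Q−E_P)/(RT)].
(E_Q−E_P)/(RT) = (162−132)×10³/(8.314×510) = 30000/4240 = 7.075.
k_P/k_Q = (7.51×10^10/5.75×10^13)·exp(7.075) = 0.001306 × 1182 = 1.54.
Since E_P < E_Q, lowering the temperature improves selectivity toward P.

1.54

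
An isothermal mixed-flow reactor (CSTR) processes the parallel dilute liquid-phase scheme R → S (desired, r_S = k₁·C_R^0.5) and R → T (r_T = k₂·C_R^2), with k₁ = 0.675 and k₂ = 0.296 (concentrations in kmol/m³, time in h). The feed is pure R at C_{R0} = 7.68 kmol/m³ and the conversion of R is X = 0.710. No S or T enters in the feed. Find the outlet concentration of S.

Exit C_R = C_{R0}(1−X) = 7.68×0.290 = 2.227 kmol/m³.
A CSTR operates uniformly at the exit composition, giving r_S = 1.007 and r_T = 1.468 (each k·C_R^n at C_R = 2.227).
Fraction of consumed R going to S: r_S/(r_S+r_T) = 0.4069.
C_S = 0.4069·C_{R0}·X = 0.4069×7.68×0.710 = 2.22 kmol/m³.

2.22 kmol/m³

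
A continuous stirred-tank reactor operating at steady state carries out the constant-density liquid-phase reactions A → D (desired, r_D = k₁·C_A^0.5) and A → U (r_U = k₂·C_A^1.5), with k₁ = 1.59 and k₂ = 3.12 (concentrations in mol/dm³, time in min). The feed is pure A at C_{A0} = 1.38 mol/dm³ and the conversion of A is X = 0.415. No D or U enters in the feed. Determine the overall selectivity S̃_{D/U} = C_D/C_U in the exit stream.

0.631

Exit C_A = C_{A0}(1−X) = 1.38×0.585 = 0.8073 mol/dm³.
A CSTR operates uniformly at the exit composition, giving r_D = 1.429 and r_U = 2.263 (each k·C_A^n at C_A = 0.8073).
Overall selectivity = C_D/C_U = r_Dτ/(r_Uτ) = r_D/r_U = 0.631.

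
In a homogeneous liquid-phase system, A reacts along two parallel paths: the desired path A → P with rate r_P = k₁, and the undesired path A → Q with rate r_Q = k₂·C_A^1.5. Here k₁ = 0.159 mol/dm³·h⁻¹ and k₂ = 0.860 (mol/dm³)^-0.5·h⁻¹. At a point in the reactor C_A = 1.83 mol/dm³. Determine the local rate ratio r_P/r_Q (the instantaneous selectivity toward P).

0.0747

S_{P/Q} = r_P/r_Q = (k₁)/(k₂·C_A^1.5) = (k₁/k₂)·C_A^-1.5.
= (0.159) / (0.860×1.830^1.5) = 0.1590/2.129 = 0.0747.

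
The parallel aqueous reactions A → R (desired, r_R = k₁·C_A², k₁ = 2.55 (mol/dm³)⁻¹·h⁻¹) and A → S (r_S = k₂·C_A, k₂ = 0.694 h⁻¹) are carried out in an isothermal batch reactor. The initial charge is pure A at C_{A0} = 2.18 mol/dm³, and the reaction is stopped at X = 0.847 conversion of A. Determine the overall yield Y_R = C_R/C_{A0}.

0.672

C_A = C_{A0}(1−X) = 0.3335 mol/dm³.
Along a PFR/batch, dC_S/dC_A = −r_S/(r_R+r_S) = −k₂/(k₂+k₁·C_A).
Integrating from C_{A0} to C_A: C_S = (0.694/2.55)·ln[(0.694+2.55·2.18)/(0.694+2.55·0.334)] = 0.2722·ln(6.253/1.545) = 0.3806 mol/dm³.
Then C_R = (C_{A0}−C_A) − C_S = 1.846 − 0.3806 = 1.466 mol/dm³.
Y_R = C_R/C_{A0} = 1.466/2.18 = 0.672.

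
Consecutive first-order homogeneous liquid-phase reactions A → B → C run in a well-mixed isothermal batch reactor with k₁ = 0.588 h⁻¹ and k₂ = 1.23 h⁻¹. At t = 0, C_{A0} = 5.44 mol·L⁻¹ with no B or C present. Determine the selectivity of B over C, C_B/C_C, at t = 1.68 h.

The intermediate concentration in a first-order A→B→C sequence is C_B = k₁C_{A0}(e^(−k₁t) − e^(−k₂t))/(k₂−k₁).
e^(−k₁t) = e^(−0.588×1.68) = e^(−0.9878) = 0.3724; e^(−k₂t) = e^(−2.066) = 0.1266.
C_B = 0.588×5.44/(1.23−0.588) × (0.3724−0.1266) = 4.982×0.2457 = 1.224 mol·L⁻¹.
C_A = C_{A0}e^(−k₁t) = 2.026 mol·L⁻¹, so C_C = C_{A0}−C_A−C_B = 2.190 mol·L⁻¹; C_B/C_C = 0.559.

0.559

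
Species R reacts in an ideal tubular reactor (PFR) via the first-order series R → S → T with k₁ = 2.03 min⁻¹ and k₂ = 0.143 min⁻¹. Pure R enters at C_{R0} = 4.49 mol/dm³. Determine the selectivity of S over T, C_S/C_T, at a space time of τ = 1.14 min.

8.63

The intermediate concentration in a first-order A→B→C sequence is C_S = k₁C_{R0}(e^(−k₁τ) − e^(−k₂τ))/(k₂−k₁).
e^(−k₁τ) = e^(−2.03×1.14) = e^(−2.314) = 0.09885; e^(−k₂τ) = e^(−0.1630) = 0.8496.
C_S = 2.03×4.49/(0.143−2.03) × (0.09885−0.8496) = (-4.830)×(-0.7507) = 3.626 mol/dm³.
C_R = C_{R0}e^(−k₁τ) = 0.4438 mol/dm³, so C_T = C_{R0}−C_R−C_S = 0.4200 mol/dm³; C_S/C_T = 8.63.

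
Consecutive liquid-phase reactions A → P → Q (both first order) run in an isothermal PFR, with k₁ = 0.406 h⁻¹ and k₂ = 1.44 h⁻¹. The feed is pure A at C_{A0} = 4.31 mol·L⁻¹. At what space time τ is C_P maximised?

1.22 h

Setting dC_P/dτ = 0 gives τ_opt = ln(k₂/k₁)/(k₂−k₁).
= ln(1.44/0.406)/(1.44−0.406) = ln(3.547)/1.034 = 1.266/1.034 = 1.22 h.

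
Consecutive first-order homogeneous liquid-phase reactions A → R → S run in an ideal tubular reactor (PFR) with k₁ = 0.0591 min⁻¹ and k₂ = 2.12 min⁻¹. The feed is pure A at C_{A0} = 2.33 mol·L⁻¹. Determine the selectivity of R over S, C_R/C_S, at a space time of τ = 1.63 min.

Solving the coupled first-order balances gives C_R(τ) = [k₁/(k₂−k₁)]·C_{A0}·(e^(−k₁τ) − e^(−k₂τ)).
e^(−k₁τ) = e^(−0.0591×1.63) = e^(−0.09633) = 0.9082; e^(−k₂τ) = e^(−3.456) = 0.03157.
C_R = 0.0591×2.33/(2.12−0.0591) × (0.9082−0.03157) = 0.06682×0.8766 = 0.05857 mol·L⁻¹.
C_A = C_{A0}e^(−k₁τ) = 2.116 mol·L⁻¹, so C_S = C_{A0}−C_A−C_R = 0.1554 mol·L⁻¹; C_R/C_S = 0.377.

0.377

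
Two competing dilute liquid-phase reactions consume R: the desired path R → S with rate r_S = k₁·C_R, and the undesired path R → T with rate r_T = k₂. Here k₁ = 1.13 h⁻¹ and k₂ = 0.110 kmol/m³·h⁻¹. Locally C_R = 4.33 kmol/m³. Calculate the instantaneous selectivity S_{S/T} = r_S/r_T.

S_{S/T} = r_S/r_T = (k₁·C_R)/(k₂) = (k₁/k₂)·C_R.
= (1.13×4.330) / (0.110) = 4.893/0.1100 = 44.5.

44.5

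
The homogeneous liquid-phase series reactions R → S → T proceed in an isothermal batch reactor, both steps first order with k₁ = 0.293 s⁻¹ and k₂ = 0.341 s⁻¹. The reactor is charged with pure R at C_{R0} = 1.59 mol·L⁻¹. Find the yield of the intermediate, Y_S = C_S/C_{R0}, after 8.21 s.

0.179

Solving the coupled first-order balances gives C_S(t) = [k₁/(k₂−k₁)]·C_{R0}·(e^(−k₁t) − e^(−k₂t)).
e^(−k₁t) = e^(−0.293×8.21) = e^(−2.406) = 0.09022; e^(−k₂t) = e^(−2.800) = 0.06083.
C_S = 0.293×1.59/(0.341−0.293) × (0.09022−0.06083) = 9.706×0.02938 = 0.2852 mol·L⁻¹.
Y_S = C_S/C_{R0} = 0.2852/1.59 = 0.179.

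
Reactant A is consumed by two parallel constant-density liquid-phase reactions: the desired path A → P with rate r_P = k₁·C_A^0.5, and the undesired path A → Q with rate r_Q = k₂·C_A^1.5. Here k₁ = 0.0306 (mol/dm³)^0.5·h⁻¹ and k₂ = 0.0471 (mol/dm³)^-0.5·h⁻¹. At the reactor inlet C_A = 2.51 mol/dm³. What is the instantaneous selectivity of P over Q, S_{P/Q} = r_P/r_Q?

S_{P/Q} = r_P/r_Q = (k₁·C_A^0.5)/(k₂·C_A^1.5) = (k₁/k₂)·C_A⁻¹.
= (0.0306×2.510^0.5) / (0.0471×2.510^1.5) = 0.04848/0.1873 = 0.259.
The undesired path is higher order in A, so low C_A (CSTR or dilute feed) favours P.

0.259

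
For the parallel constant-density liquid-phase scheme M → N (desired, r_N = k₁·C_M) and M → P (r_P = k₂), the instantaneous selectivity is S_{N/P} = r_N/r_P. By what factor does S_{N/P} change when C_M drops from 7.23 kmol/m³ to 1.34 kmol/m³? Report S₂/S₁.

0.185

S_{N/P} = (k₁/k₂)·C_M, so S₂/S₁ = (C_{M,2}/C_{M,1}).
= 1.34/7.23 = 0.185.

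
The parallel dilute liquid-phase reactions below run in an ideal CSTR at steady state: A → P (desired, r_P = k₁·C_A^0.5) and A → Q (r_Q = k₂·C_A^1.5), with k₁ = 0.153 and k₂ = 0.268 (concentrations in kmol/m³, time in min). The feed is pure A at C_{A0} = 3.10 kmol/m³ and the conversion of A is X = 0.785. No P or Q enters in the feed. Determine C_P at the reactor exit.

Exit C_A = C_{A0}(1−X) = 3.10×0.215 = 0.6665 kmol/m³.
A CSTR operates uniformly at the exit composition, giving r_P = 0.1249 and r_Q = 0.1458 (each k·C_A^n at C_A = 0.6665).
Fraction of consumed A going to P: r_P/(r_P+r_Q) = 0.4614.
C_P = 0.4614·C_{A0}·X = 0.4614×3.10×0.785 = 1.12 kmol/m³.

1.12 kmol/m³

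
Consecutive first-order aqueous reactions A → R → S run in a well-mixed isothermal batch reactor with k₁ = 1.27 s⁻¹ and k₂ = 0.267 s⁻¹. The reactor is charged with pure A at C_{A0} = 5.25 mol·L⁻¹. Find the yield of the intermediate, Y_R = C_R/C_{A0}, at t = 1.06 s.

0.625

The intermediate concentration in a first-order A→B→C sequence is C_R = k₁C_{A0}(e^(−k₁t) − e^(−k₂t))/(k₂−k₁).
e^(−k₁t) = e^(−1.27×1.06) = e^(−1.346) = 0.2602; e^(−k₂t) = e^(−0.2830) = 0.7535.
C_R = 1.27×5.25/(0.267−1.27) × (0.2602−0.7535) = (-6.648)×(-0.4933) = 3.279 mol·L⁻¹.
Y_R = C_R/C_{A0} = 3.279/5.25 = 0.625.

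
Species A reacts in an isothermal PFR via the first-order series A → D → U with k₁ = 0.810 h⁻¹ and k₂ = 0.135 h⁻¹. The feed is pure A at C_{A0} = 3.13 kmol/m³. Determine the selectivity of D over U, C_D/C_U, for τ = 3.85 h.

2.24

For first-order series with pure A initially, C_D(τ) = k₁C_{A0}/(k₂−k₁)·(e^(−k₁τ) − e^(−k₂τ)).
e^(−k₁τ) = e^(−0.810×3.85) = e^(−3.119) = 0.04422; e^(−k₂τ) = e^(−0.5198) = 0.5947.
C_D = 0.810×3.13/(0.135−0.810) × (0.04422−0.5947) = (-3.756)×(-0.5504) = 2.067 kmol/m³.
C_A = C_{A0}e^(−k₁τ) = 0.1384 kmol/m³, so C_U = C_{A0}−C_A−C_D = 0.9241 kmol/m³; C_D/C_U = 2.24.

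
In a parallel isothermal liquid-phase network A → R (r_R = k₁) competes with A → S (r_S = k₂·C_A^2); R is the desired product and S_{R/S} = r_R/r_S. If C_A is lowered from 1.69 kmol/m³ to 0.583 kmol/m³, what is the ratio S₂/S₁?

S_{R/S} = (k₁/k₂)·C_A^-2, so S₂/S₁ = (C_{A,2}/C_{A,1})^-2.
= (0.583/1.69)^(-2) = (0.3450)^(-2) = 8.40.

8.40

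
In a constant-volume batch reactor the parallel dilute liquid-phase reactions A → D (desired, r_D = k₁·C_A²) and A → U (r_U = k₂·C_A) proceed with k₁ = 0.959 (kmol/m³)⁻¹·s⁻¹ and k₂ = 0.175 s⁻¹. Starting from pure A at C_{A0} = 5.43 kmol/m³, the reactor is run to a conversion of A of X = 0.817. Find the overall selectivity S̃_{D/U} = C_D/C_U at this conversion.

C_A = C_{A0}(1−X) = 0.9937 kmol/m³.
Along a PFR/batch, dC_U/dC_A = −r_U/(r_D+r_U) = −k₂/(k₂+k₁·C_A).
Integrating from C_{A0} to C_A: C_U = (0.175/0.959)·ln[(0.175+0.959·5.43)/(0.175+0.959·0.994)] = 0.1825·ln(5.382/1.128) = 0.2852 kmol/m³.
Then C_D = (C_{A0}−C_A) − C_U = 4.436 − 0.2852 = 4.151 kmol/m³.
S̃_{D/U} = C_D/C_U = 4.151/0.2852 = 14.6.

14.6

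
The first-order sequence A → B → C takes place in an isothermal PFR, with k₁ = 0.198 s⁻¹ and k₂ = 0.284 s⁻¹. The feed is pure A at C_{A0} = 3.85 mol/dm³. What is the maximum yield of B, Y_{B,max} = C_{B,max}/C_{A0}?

0.304

At the optimum, C_{B,max}/C_{A0} = (k₁/k₂)^[k₂/(k₂−k₁)].
= (0.198/0.284)^(0.284/(0.284−0.198)) = (0.6972)^(3.302) = 0.3039.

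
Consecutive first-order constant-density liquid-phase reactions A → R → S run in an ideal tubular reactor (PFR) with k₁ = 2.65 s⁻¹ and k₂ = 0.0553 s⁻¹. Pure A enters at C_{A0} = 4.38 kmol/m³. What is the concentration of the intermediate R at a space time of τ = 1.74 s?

For first-order series with pure A initially, C_R(τ) = k₁C_{A0}/(k₂−k₁)·(e^(−k₁τ) − e^(−k₂τ)).
e^(−k₁τ) = e^(−2.65×1.74) = e^(−4.611) = 0.009942; e^(−k₂τ) = e^(−0.09622) = 0.9083.
C_R = 2.65×4.38/(0.0553−2.65) × (0.009942−0.9083) = (-4.473)×(-0.8983) = 4.019 kmol/m³.

4.02 kmol/m³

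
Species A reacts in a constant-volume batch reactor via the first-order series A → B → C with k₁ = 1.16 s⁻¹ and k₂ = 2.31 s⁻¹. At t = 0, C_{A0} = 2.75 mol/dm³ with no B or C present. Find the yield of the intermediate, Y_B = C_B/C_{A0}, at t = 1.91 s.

0.0978

Solving the coupled first-order balances gives C_B(t) = [k₁/(k₂−k₁)]·C_{A0}·(e^(−k₁t) − e^(−k₂t)).
e^(−k₁t) = e^(−1.16×1.91) = e^(−2.216) = 0.1091; e^(−k₂t) = e^(−4.412) = 0.01213.
C_B = 1.16×2.75/(2.31−1.16) × (0.1091−0.01213) = 2.774×0.09696 = 0.2690 mol/dm³.
Y_B = C_B/C_{A0} = 0.2690/2.75 = 0.0978.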